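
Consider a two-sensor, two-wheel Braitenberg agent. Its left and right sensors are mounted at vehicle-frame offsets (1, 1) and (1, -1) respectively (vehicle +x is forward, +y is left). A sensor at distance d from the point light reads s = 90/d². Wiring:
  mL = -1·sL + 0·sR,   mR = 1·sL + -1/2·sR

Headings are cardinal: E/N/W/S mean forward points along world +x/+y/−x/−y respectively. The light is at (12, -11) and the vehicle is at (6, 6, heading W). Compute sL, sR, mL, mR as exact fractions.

18/61 90/373 -18/61 3969/22753

left sensor world pos  = (5, 5); dL² = 305
right sensor world pos = (5, 7); dR² = 373
sL = 90/305 = 18/61
sR = 90/373 = 90/373
mL = -1·sL + 0·sR = -18/61
mR = 1·sL + -1/2·sR = 3969/22753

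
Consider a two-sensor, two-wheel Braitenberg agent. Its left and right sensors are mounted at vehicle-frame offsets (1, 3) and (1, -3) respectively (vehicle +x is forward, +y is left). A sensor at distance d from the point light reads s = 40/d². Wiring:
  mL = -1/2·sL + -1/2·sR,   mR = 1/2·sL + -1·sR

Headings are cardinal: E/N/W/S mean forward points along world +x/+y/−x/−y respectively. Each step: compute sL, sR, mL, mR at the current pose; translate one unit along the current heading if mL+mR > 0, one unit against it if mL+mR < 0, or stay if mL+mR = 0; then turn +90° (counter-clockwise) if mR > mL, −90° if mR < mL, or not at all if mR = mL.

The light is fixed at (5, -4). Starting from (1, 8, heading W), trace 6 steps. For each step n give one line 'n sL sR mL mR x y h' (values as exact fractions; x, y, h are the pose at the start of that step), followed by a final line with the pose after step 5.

n=0: pose=(1,8,W); sL=20/53, sR=4/25; mL=-356/1325, mR=38/1325; mL+mR=-6/25 → advance -1; mR−mL=394/1325 → turn +1·90°
n=1: pose=(2,8,S); sL=40/121, sR=40/157; mL=-5560/18997, mR=-1700/18997; mL+mR=-60/157 → advance -1; mR−mL=3860/18997 → turn +1·90°
n=2: pose=(2,9,E); sL=2/13, sR=5/13; mL=-7/26, mR=-4/13; mL+mR=-15/26 → advance -1; mR−mL=-1/26 → turn -1·90°
n=3: pose=(1,9,S); sL=8/29, sR=40/193; mL=-1352/5597, mR=-388/5597; mL+mR=-60/193 → advance -1; mR−mL=964/5597 → turn +1·90°
n=4: pose=(1,10,E); sL=20/149, sR=4/13; mL=-428/1937, mR=-466/1937; mL+mR=-6/13 → advance -1; mR−mL=-38/1937 → turn -1·90°
n=5: pose=(0,10,S); sL=40/173, sR=40/233; mL=-8120/40309, mR=-2260/40309; mL+mR=-60/233 → advance -1; mR−mL=5860/40309 → turn +1·90°

0 20/53 4/25 -356/1325 38/1325 1 8 W
1 40/121 40/157 -5560/18997 -1700/18997 2 8 S
2 2/13 5/13 -7/26 -4/13 2 9 E
3 8/29 40/193 -1352/5597 -388/5597 1 9 S
4 20/149 4/13 -428/1937 -466/1937 1 10 E
5 40/173 40/233 -8120/40309 -2260/40309 0 10 S
final 0 11 E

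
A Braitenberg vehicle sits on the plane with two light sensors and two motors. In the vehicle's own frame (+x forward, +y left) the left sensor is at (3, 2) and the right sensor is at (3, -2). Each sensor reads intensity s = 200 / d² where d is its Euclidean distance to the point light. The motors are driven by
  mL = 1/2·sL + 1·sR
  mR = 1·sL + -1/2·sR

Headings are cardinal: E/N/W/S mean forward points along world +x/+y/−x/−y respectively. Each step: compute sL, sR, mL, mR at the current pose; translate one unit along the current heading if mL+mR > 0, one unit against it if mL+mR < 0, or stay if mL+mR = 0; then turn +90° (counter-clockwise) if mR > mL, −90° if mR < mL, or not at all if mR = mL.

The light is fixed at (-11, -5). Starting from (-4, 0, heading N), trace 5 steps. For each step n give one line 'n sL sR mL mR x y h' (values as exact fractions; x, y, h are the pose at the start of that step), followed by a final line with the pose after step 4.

0 200/89 40/29 6460/2581 4020/2581 -4 0 N
1 50/41 50/29 2775/1189 425/1189 -4 1 E
2 200/109 40/9 5260/981 -380/981 -3 1 S
3 100/17 100/37 3550/629 2850/629 -3 0 W
4 200/89 40/29 6460/2581 4020/2581 -4 0 N
final -4 1 E

n=0: pose=(-4,0,N); sL=200/89, sR=40/29; mL=6460/2581, mR=4020/2581; mL+mR=10480/2581 → advance +1; mR−mL=-2440/2581 → turn -1·90°
n=1: pose=(-4,1,E); sL=50/41, sR=50/29; mL=2775/1189, mR=425/1189; mL+mR=3200/1189 → advance +1; mR−mL=-2350/1189 → turn -1·90°
n=2: pose=(-3,1,S); sL=200/109, sR=40/9; mL=5260/981, mR=-380/981; mL+mR=4880/981 → advance +1; mR−mL=-1880/327 → turn -1·90°
n=3: pose=(-3,0,W); sL=100/17, sR=100/37; mL=3550/629, mR=2850/629; mL+mR=6400/629 → advance +1; mR−mL=-700/629 → turn -1·90°
n=4: pose=(-4,0,N); sL=200/89, sR=40/29; mL=6460/2581, mR=4020/2581; mL+mR=10480/2581 → advance +1; mR−mL=-2440/2581 → turn -1·90°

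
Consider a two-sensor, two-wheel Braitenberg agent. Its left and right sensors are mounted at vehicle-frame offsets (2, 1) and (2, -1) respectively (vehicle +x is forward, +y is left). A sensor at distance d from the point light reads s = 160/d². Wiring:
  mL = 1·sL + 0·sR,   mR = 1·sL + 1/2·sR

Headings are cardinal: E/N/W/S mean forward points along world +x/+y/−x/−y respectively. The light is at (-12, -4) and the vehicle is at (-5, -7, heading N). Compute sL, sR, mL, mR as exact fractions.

160/37 32/13 160/37 2672/481

left sensor world pos  = (-6, -5); dL² = 37
right sensor world pos = (-4, -5); dR² = 65
sL = 160/37 = 160/37
sR = 160/65 = 32/13
mL = 1·sL + 0·sR = 160/37
mR = 1·sL + 1/2·sR = 2672/481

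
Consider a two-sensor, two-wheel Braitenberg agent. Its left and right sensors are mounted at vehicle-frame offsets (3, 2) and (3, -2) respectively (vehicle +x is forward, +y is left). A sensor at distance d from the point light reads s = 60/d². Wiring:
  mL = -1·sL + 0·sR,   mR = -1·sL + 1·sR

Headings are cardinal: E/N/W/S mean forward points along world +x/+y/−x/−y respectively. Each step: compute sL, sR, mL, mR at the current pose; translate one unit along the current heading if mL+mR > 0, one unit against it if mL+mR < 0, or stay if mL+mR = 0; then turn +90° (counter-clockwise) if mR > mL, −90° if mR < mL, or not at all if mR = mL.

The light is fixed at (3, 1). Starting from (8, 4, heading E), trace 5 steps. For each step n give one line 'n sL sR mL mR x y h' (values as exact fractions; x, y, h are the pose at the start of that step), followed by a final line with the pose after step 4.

n=0: pose=(8,4,E); sL=60/89, sR=12/13; mL=-60/89, mR=288/1157; mL+mR=-492/1157 → advance -1; mR−mL=12/13 → turn +1·90°
n=1: pose=(7,4,N); sL=3/2, sR=5/6; mL=-3/2, mR=-2/3; mL+mR=-13/6 → advance -1; mR−mL=5/6 → turn +1·90°
n=2: pose=(7,3,W); sL=60, sR=60/17; mL=-60, mR=-960/17; mL+mR=-1980/17 → advance -1; mR−mL=60/17 → turn +1·90°
n=3: pose=(8,3,S); sL=6/5, sR=6; mL=-6/5, mR=24/5; mL+mR=18/5 → advance +1; mR−mL=6 → turn +1·90°
n=4: pose=(8,2,E); sL=60/73, sR=12/13; mL=-60/73, mR=96/949; mL+mR=-684/949 → advance -1; mR−mL=12/13 → turn +1·90°

0 60/89 12/13 -60/89 288/1157 8 4 E
1 3/2 5/6 -3/2 -2/3 7 4 N
2 60 60/17 -60 -960/17 7 3 W
3 6/5 6 -6/5 24/5 8 3 S
4 60/73 12/13 -60/73 96/949 8 2 E
final 7 2 N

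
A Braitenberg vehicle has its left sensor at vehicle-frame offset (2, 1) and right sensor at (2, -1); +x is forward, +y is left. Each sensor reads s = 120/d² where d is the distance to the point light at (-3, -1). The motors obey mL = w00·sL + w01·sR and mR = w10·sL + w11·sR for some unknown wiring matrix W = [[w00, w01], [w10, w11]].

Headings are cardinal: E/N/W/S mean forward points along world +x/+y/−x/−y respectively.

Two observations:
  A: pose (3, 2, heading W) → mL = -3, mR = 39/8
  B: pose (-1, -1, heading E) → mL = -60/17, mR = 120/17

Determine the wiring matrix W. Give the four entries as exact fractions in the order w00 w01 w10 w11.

-1/2 0 1/2 1/2

obs A: pose=(3,2,W) → sL=6, sR=15/4, mL=-3, mR=39/8
obs B: pose=(-1,-1,E) → sL=120/17, sR=120/17, mL=-60/17, mR=120/17
sensor matrix S = [[6, 15/4], [120/17, 120/17]]; det S = 270/17
solve [mL_A; mL_B] = S·[w00; w01] and [mR_A; mR_B] = S·[w10; w11]:
  w00 = -1/2, w01 = 0, w10 = 1/2, w11 = 1/2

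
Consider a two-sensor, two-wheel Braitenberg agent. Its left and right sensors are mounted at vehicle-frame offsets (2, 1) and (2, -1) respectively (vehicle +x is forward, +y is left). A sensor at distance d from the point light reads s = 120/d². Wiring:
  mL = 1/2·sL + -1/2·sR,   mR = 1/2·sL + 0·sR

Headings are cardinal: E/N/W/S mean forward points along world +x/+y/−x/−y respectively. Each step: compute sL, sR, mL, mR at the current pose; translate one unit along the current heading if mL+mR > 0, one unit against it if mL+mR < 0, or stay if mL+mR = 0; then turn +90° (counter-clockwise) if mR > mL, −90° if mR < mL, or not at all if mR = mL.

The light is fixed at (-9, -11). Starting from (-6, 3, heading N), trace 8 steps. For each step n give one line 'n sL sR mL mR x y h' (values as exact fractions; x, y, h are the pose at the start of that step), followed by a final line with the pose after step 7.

n=0: pose=(-6,3,N); sL=6/13, sR=15/34; mL=9/884, mR=3/13; mL+mR=213/884 → advance +1; mR−mL=15/68 → turn +1·90°
n=1: pose=(-6,4,W); sL=120/197, sR=120/257; mL=3600/50629, mR=60/197; mL+mR=19020/50629 → advance +1; mR−mL=60/257 → turn +1·90°
n=2: pose=(-7,4,S); sL=60/89, sR=12/17; mL=-24/1513, mR=30/89; mL+mR=486/1513 → advance +1; mR−mL=6/17 → turn +1·90°
n=3: pose=(-7,3,E); sL=120/241, sR=24/37; mL=-672/8917, mR=60/241; mL+mR=1548/8917 → advance +1; mR−mL=12/37 → turn +1·90°
n=4: pose=(-6,3,N); sL=6/13, sR=15/34; mL=9/884, mR=3/13; mL+mR=213/884 → advance +1; mR−mL=15/68 → turn +1·90°
n=5: pose=(-6,4,W); sL=120/197, sR=120/257; mL=3600/50629, mR=60/197; mL+mR=19020/50629 → advance +1; mR−mL=60/257 → turn +1·90°
n=6: pose=(-7,4,S); sL=60/89, sR=12/17; mL=-24/1513, mR=30/89; mL+mR=486/1513 → advance +1; mR−mL=6/17 → turn +1·90°
n=7: pose=(-7,3,E); sL=120/241, sR=24/37; mL=-672/8917, mR=60/241; mL+mR=1548/8917 → advance +1; mR−mL=12/37 → turn +1·90°

0 6/13 15/34 9/884 3/13 -6 3 N
1 120/197 120/257 3600/50629 60/197 -6 4 W
2 60/89 12/17 -24/1513 30/89 -7 4 S
3 120/241 24/37 -672/8917 60/241 -7 3 E
4 6/13 15/34 9/884 3/13 -6 3 N
5 120/197 120/257 3600/50629 60/197 -6 4 W
6 60/89 12/17 -24/1513 30/89 -7 4 S
7 120/241 24/37 -672/8917 60/241 -7 3 E
final -6 3 N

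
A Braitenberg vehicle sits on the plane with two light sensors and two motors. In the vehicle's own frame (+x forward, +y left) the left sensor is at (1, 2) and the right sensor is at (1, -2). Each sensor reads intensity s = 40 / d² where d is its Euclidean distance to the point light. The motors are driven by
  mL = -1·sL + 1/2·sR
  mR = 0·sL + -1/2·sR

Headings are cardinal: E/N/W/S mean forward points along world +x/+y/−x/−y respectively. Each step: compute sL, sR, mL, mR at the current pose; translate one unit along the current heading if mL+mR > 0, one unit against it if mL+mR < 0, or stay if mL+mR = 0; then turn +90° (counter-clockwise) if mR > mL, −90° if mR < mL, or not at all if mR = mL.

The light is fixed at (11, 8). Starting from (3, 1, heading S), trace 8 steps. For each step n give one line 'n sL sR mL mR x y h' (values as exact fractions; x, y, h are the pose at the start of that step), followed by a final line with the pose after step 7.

n=0: pose=(3,1,S); sL=2/5, sR=10/41; mL=-57/205, mR=-5/41; mL+mR=-2/5 → advance -1; mR−mL=32/205 → turn +1·90°
n=1: pose=(3,2,E); sL=8/13, sR=40/113; mL=-644/1469, mR=-20/113; mL+mR=-8/13 → advance -1; mR−mL=384/1469 → turn +1·90°
n=2: pose=(2,2,N); sL=20/73, sR=20/37; mL=-10/2701, mR=-10/37; mL+mR=-20/73 → advance -1; mR−mL=-720/2701 → turn -1·90°
n=3: pose=(2,1,E); sL=40/89, sR=8/29; mL=-804/2581, mR=-4/29; mL+mR=-40/89 → advance -1; mR−mL=448/2581 → turn +1·90°
n=4: pose=(1,1,N); sL=2/9, sR=2/5; mL=-1/45, mR=-1/5; mL+mR=-2/9 → advance -1; mR−mL=-8/45 → turn -1·90°
n=5: pose=(1,0,E); sL=40/117, sR=40/181; mL=-4900/21177, mR=-20/181; mL+mR=-40/117 → advance -1; mR−mL=2560/21177 → turn +1·90°
n=6: pose=(0,0,N); sL=20/109, sR=4/13; mL=-42/1417, mR=-2/13; mL+mR=-20/109 → advance -1; mR−mL=-176/1417 → turn -1·90°
n=7: pose=(0,-1,E); sL=40/149, sR=40/221; mL=-5860/32929, mR=-20/221; mL+mR=-40/149 → advance -1; mR−mL=2880/32929 → turn +1·90°

0 2/5 10/41 -57/205 -5/41 3 1 S
1 8/13 40/113 -644/1469 -20/113 3 2 E
2 20/73 20/37 -10/2701 -10/37 2 2 N
3 40/89 8/29 -804/2581 -4/29 2 1 E
4 2/9 2/5 -1/45 -1/5 1 1 N
5 40/117 40/181 -4900/21177 -20/181 1 0 E
6 20/109 4/13 -42/1417 -2/13 0 0 N
7 40/149 40/221 -5860/32929 -20/221 0 -1 E
final -1 -1 N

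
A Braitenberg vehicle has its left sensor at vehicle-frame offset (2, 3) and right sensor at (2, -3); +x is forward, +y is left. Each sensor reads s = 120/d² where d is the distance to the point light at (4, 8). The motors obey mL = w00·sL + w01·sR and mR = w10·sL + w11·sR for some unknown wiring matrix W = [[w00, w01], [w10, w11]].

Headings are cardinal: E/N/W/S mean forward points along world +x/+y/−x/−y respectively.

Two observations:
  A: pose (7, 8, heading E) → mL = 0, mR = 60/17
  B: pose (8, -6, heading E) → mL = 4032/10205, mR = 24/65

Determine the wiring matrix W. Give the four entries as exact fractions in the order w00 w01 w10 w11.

1 -1 0 1

obs A: pose=(7,8,E) → sL=60/17, sR=60/17, mL=0, mR=60/17
obs B: pose=(8,-6,E) → sL=120/157, sR=24/65, mL=4032/10205, mR=24/65
sensor matrix S = [[60/17, 60/17], [120/157, 24/65]]; det S = -48384/34697
solve [mL_A; mL_B] = S·[w00; w01] and [mR_A; mR_B] = S·[w10; w11]:
  w00 = 1, w01 = -1, w10 = 0, w11 = 1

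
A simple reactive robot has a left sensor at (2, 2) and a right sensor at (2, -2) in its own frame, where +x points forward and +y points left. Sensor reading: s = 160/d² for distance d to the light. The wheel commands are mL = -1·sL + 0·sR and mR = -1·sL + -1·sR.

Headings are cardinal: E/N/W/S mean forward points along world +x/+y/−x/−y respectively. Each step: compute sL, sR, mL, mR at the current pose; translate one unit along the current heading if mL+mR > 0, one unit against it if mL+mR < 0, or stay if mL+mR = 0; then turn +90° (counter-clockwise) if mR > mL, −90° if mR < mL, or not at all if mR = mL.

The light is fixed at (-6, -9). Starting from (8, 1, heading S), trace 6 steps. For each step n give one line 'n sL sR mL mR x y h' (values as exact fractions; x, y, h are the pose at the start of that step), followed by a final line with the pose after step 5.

0 1/2 10/13 -1/2 -33/26 8 1 S
1 32/45 160/313 -32/45 -17216/14085 8 2 W
2 80/169 80/229 -80/169 -31840/38701 9 2 N
3 160/433 160/353 -160/433 -125760/152849 9 1 E
4 1/2 10/13 -1/2 -33/26 8 1 S
5 32/45 160/313 -32/45 -17216/14085 8 2 W
final 9 2 N

n=0: pose=(8,1,S); sL=1/2, sR=10/13; mL=-1/2, mR=-33/26; mL+mR=-23/13 → advance -1; mR−mL=-10/13 → turn -1·90°
n=1: pose=(8,2,W); sL=32/45, sR=160/313; mL=-32/45, mR=-17216/14085; mL+mR=-27232/14085 → advance -1; mR−mL=-160/313 → turn -1·90°
n=2: pose=(9,2,N); sL=80/169, sR=80/229; mL=-80/169, mR=-31840/38701; mL+mR=-50160/38701 → advance -1; mR−mL=-80/229 → turn -1·90°
n=3: pose=(9,1,E); sL=160/433, sR=160/353; mL=-160/433, mR=-125760/152849; mL+mR=-182240/152849 → advance -1; mR−mL=-160/353 → turn -1·90°
n=4: pose=(8,1,S); sL=1/2, sR=10/13; mL=-1/2, mR=-33/26; mL+mR=-23/13 → advance -1; mR−mL=-10/13 → turn -1·90°
n=5: pose=(8,2,W); sL=32/45, sR=160/313; mL=-32/45, mR=-17216/14085; mL+mR=-27232/14085 → advance -1; mR−mL=-160/313 → turn -1·90°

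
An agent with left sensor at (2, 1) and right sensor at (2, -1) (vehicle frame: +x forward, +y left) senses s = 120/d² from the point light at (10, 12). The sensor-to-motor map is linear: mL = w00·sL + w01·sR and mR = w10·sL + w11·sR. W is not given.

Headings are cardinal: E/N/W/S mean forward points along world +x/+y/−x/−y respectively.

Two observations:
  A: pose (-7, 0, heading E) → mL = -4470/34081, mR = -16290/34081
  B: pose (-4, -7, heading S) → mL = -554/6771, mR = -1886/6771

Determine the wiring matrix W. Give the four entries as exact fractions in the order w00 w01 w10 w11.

obs A: pose=(-7,0,E) → sL=60/173, sR=60/197, mL=-4470/34081, mR=-16290/34081
obs B: pose=(-4,-7,S) → sL=12/61, sR=20/111, mL=-554/6771, mR=-1886/6771
sensor matrix S = [[60/173, 60/197], [12/61, 20/111]]; det S = 198080/76920817
solve [mL_A; mL_B] = S·[w00; w01] and [mR_A; mR_B] = S·[w10; w11]:
  w00 = 1/2, w01 = -1, w10 = -1/2, w11 = -1

1/2 -1 -1/2 -1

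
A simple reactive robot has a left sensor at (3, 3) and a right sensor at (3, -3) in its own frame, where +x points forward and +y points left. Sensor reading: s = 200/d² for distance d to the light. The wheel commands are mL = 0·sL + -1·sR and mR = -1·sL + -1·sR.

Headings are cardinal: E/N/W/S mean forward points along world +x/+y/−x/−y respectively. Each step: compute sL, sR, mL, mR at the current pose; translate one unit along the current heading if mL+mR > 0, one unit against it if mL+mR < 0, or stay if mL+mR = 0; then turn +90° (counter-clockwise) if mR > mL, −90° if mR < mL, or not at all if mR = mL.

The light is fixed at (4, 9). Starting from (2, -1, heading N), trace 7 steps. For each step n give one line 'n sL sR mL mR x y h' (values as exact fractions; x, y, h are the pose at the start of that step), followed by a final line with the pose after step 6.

n=0: pose=(2,-1,N); sL=100/37, sR=4; mL=-4, mR=-248/37; mL+mR=-396/37 → advance -1; mR−mL=-100/37 → turn -1·90°
n=1: pose=(2,-2,E); sL=40/13, sR=200/197; mL=-200/197, mR=-10480/2561; mL+mR=-13080/2561 → advance -1; mR−mL=-40/13 → turn -1·90°
n=2: pose=(1,-2,S); sL=50/49, sR=25/29; mL=-25/29, mR=-2675/1421; mL+mR=-3900/1421 → advance -1; mR−mL=-50/49 → turn -1·90°
n=3: pose=(1,-1,W); sL=40/41, sR=40/17; mL=-40/17, mR=-2320/697; mL+mR=-3960/697 → advance -1; mR−mL=-40/41 → turn -1·90°
n=4: pose=(2,-1,N); sL=100/37, sR=4; mL=-4, mR=-248/37; mL+mR=-396/37 → advance -1; mR−mL=-100/37 → turn -1·90°
n=5: pose=(2,-2,E); sL=40/13, sR=200/197; mL=-200/197, mR=-10480/2561; mL+mR=-13080/2561 → advance -1; mR−mL=-40/13 → turn -1·90°
n=6: pose=(1,-2,S); sL=50/49, sR=25/29; mL=-25/29, mR=-2675/1421; mL+mR=-3900/1421 → advance -1; mR−mL=-50/49 → turn -1·90°

0 100/37 4 -4 -248/37 2 -1 N
1 40/13 200/197 -200/197 -10480/2561 2 -2 E
2 50/49 25/29 -25/29 -2675/1421 1 -2 S
3 40/41 40/17 -40/17 -2320/697 1 -1 W
4 100/37 4 -4 -248/37 2 -1 N
5 40/13 200/197 -200/197 -10480/2561 2 -2 E
6 50/49 25/29 -25/29 -2675/1421 1 -2 S
final 1 -1 W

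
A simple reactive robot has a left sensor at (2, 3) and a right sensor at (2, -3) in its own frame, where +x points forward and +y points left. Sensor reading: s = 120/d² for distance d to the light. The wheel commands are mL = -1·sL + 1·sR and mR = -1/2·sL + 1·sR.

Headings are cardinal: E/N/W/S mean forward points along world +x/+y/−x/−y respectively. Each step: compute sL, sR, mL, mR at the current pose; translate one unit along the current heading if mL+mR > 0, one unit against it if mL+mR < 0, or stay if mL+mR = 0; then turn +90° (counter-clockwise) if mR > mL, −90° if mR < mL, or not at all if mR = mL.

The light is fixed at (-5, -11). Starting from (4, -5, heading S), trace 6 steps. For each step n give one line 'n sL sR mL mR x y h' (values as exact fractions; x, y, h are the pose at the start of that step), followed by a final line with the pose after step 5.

n=0: pose=(4,-5,S); sL=3/4, sR=30/13; mL=81/52, mR=201/104; mL+mR=363/104 → advance +1; mR−mL=3/8 → turn +1·90°
n=1: pose=(4,-6,E); sL=24/37, sR=24/25; mL=288/925, mR=588/925; mL+mR=876/925 → advance +1; mR−mL=12/37 → turn +1·90°
n=2: pose=(5,-6,N); sL=60/49, sR=60/109; mL=-3600/5341, mR=-330/5341; mL+mR=-3930/5341 → advance -1; mR−mL=30/49 → turn +1·90°
n=3: pose=(5,-7,W); sL=24/13, sR=120/113; mL=-1152/1469, mR=204/1469; mL+mR=-948/1469 → advance -1; mR−mL=12/13 → turn +1·90°
n=4: pose=(6,-7,S); sL=3/5, sR=30/17; mL=99/85, mR=249/170; mL+mR=447/170 → advance +1; mR−mL=3/10 → turn +1·90°
n=5: pose=(6,-8,E); sL=24/41, sR=120/169; mL=864/6929, mR=2892/6929; mL+mR=3756/6929 → advance +1; mR−mL=12/41 → turn +1·90°

0 3/4 30/13 81/52 201/104 4 -5 S
1 24/37 24/25 288/925 588/925 4 -6 E
2 60/49 60/109 -3600/5341 -330/5341 5 -6 N
3 24/13 120/113 -1152/1469 204/1469 5 -7 W
4 3/5 30/17 99/85 249/170 6 -7 S
5 24/41 120/169 864/6929 2892/6929 6 -8 E
final 7 -8 N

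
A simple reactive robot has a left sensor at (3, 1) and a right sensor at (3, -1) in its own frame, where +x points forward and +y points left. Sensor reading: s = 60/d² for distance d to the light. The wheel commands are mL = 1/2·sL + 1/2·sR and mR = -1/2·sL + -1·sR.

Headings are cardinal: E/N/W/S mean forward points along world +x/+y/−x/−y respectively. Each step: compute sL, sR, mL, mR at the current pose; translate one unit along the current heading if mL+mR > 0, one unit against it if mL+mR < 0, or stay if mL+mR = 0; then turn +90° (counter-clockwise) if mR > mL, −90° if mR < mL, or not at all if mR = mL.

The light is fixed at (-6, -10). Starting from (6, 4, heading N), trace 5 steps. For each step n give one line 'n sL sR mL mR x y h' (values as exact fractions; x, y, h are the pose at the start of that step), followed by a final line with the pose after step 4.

n=0: pose=(6,4,N); sL=6/41, sR=30/229; mL=1302/9389, mR=-1917/9389; mL+mR=-15/229 → advance -1; mR−mL=-3219/9389 → turn -1·90°
n=1: pose=(6,3,E); sL=60/421, sR=20/123; mL=7900/51783, mR=-12110/51783; mL+mR=-10/123 → advance -1; mR−mL=-6670/17261 → turn -1·90°
n=2: pose=(5,3,S); sL=15/61, sR=3/10; mL=333/1220, mR=-129/305; mL+mR=-3/20 → advance -1; mR−mL=-849/1220 → turn -1·90°
n=3: pose=(5,4,W); sL=60/233, sR=60/289; mL=15660/67337, mR=-22650/67337; mL+mR=-30/289 → advance -1; mR−mL=-38310/67337 → turn -1·90°
n=4: pose=(6,4,N); sL=6/41, sR=30/229; mL=1302/9389, mR=-1917/9389; mL+mR=-15/229 → advance -1; mR−mL=-3219/9389 → turn -1·90°

0 6/41 30/229 1302/9389 -1917/9389 6 4 N
1 60/421 20/123 7900/51783 -12110/51783 6 3 E
2 15/61 3/10 333/1220 -129/305 5 3 S
3 60/233 60/289 15660/67337 -22650/67337 5 4 W
4 6/41 30/229 1302/9389 -1917/9389 6 4 N
final 6 3 E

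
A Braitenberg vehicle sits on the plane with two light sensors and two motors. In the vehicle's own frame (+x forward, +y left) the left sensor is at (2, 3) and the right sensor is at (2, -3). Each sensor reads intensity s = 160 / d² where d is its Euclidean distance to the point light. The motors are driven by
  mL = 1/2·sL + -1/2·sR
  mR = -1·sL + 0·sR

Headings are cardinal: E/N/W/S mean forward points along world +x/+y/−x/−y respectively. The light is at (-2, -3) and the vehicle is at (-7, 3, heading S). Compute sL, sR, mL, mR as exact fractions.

left sensor world pos  = (-4, 1); dL² = 20
right sensor world pos = (-10, 1); dR² = 80
sL = 160/20 = 8
sR = 160/80 = 2
mL = 1/2·sL + -1/2·sR = 3
mR = -1·sL + 0·sR = -8

8 2 3 -8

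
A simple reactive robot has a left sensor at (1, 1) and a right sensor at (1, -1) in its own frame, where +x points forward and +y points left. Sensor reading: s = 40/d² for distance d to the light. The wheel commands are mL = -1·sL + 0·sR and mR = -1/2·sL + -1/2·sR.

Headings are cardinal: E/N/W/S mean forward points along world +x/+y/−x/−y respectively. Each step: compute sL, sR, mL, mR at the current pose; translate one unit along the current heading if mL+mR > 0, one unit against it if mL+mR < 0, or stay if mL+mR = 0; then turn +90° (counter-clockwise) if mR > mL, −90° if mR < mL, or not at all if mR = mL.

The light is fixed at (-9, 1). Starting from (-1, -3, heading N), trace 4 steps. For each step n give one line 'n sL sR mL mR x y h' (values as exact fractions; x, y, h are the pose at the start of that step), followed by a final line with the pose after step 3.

n=0: pose=(-1,-3,N); sL=20/29, sR=4/9; mL=-20/29, mR=-148/261; mL+mR=-328/261 → advance -1; mR−mL=32/261 → turn +1·90°
n=1: pose=(-1,-4,W); sL=8/17, sR=8/13; mL=-8/17, mR=-120/221; mL+mR=-224/221 → advance -1; mR−mL=-16/221 → turn -1·90°
n=2: pose=(0,-4,N); sL=1/2, sR=10/29; mL=-1/2, mR=-49/116; mL+mR=-107/116 → advance -1; mR−mL=9/116 → turn +1·90°
n=3: pose=(0,-5,W); sL=40/113, sR=40/89; mL=-40/113, mR=-4040/10057; mL+mR=-7600/10057 → advance -1; mR−mL=-480/10057 → turn -1·90°

0 20/29 4/9 -20/29 -148/261 -1 -3 N
1 8/17 8/13 -8/17 -120/221 -1 -4 W
2 1/2 10/29 -1/2 -49/116 0 -4 N
3 40/113 40/89 -40/113 -4040/10057 0 -5 W
final 1 -5 N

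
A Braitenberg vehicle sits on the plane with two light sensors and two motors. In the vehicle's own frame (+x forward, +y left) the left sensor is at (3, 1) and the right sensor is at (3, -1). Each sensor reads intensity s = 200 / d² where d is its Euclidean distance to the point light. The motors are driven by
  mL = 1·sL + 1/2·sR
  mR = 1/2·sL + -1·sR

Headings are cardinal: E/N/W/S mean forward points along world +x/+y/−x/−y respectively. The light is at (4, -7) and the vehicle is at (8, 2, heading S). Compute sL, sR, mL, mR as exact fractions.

200/61 40/9 3020/549 -1540/549

left sensor world pos  = (9, -1); dL² = 61
right sensor world pos = (7, -1); dR² = 45
sL = 200/61 = 200/61
sR = 200/45 = 40/9
mL = 1·sL + 1/2·sR = 3020/549
mR = 1/2·sL + -1·sR = -1540/549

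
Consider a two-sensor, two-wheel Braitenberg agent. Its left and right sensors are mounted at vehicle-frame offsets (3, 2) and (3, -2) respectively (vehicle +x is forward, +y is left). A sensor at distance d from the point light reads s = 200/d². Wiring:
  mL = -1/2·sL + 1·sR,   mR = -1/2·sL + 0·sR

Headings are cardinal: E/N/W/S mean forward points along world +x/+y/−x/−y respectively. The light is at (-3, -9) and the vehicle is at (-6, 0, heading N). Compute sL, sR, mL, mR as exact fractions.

left sensor world pos  = (-8, 3); dL² = 169
right sensor world pos = (-4, 3); dR² = 145
sL = 200/169 = 200/169
sR = 200/145 = 40/29
mL = -1/2·sL + 1·sR = 3860/4901
mR = -1/2·sL + 0·sR = -100/169

200/169 40/29 3860/4901 -100/169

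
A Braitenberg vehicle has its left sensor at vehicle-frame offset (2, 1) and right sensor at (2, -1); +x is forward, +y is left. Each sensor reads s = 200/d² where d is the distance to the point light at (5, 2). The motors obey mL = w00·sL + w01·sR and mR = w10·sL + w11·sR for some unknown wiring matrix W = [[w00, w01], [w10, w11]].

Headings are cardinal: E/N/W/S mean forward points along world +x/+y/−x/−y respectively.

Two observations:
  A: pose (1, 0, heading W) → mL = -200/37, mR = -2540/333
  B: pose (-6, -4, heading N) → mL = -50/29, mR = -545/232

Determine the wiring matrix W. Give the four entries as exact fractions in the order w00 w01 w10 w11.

0 -1 -1/2 -1

obs A: pose=(1,0,W) → sL=40/9, sR=200/37, mL=-200/37, mR=-2540/333
obs B: pose=(-6,-4,N) → sL=5/4, sR=50/29, mL=-50/29, mR=-545/232
sensor matrix S = [[40/9, 200/37], [5/4, 50/29]]; det S = 8750/9657
solve [mL_A; mL_B] = S·[w00; w01] and [mR_A; mR_B] = S·[w10; w11]:
  w00 = 0, w01 = -1, w10 = -1/2, w11 = -1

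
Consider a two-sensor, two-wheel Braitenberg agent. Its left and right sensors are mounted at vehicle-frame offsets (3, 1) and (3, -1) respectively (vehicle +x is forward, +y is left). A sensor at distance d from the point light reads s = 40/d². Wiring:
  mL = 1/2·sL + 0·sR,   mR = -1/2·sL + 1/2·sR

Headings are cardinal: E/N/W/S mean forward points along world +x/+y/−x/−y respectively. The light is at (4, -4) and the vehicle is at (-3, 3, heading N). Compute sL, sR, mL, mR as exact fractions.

left sensor world pos  = (-4, 6); dL² = 164
right sensor world pos = (-2, 6); dR² = 136
sL = 40/164 = 10/41
sR = 40/136 = 5/17
mL = 1/2·sL + 0·sR = 5/41
mR = -1/2·sL + 1/2·sR = 35/1394

10/41 5/17 5/41 35/1394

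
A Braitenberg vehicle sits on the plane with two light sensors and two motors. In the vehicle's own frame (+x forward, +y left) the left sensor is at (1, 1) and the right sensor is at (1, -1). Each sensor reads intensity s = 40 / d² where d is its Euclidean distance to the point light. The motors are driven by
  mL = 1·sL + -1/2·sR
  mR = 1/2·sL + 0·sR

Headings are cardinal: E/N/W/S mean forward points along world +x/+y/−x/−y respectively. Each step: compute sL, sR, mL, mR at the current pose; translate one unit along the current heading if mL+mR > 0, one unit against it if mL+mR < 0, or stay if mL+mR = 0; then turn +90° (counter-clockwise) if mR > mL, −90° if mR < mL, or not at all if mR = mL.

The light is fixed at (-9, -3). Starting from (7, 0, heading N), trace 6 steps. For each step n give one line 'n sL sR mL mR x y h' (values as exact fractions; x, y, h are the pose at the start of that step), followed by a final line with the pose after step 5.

0 40/241 8/61 1476/14701 20/241 7 0 N
1 20/157 20/149 1410/23393 10/157 7 1 E
2 40/281 40/349 8340/98069 20/281 8 1 N
3 1/9 2/17 8/153 1/18 8 2 E
4 8/65 40/397 1876/25805 4/65 9 2 N
5 4/41 20/193 362/7913 2/41 9 3 E
final 10 3 N

n=0: pose=(7,0,N); sL=40/241, sR=8/61; mL=1476/14701, mR=20/241; mL+mR=2696/14701 → advance +1; mR−mL=-256/14701 → turn -1·90°
n=1: pose=(7,1,E); sL=20/157, sR=20/149; mL=1410/23393, mR=10/157; mL+mR=2900/23393 → advance +1; mR−mL=80/23393 → turn +1·90°
n=2: pose=(8,1,N); sL=40/281, sR=40/349; mL=8340/98069, mR=20/281; mL+mR=15320/98069 → advance +1; mR−mL=-1360/98069 → turn -1·90°
n=3: pose=(8,2,E); sL=1/9, sR=2/17; mL=8/153, mR=1/18; mL+mR=11/102 → advance +1; mR−mL=1/306 → turn +1·90°
n=4: pose=(9,2,N); sL=8/65, sR=40/397; mL=1876/25805, mR=4/65; mL+mR=3464/25805 → advance +1; mR−mL=-288/25805 → turn -1·90°
n=5: pose=(9,3,E); sL=4/41, sR=20/193; mL=362/7913, mR=2/41; mL+mR=748/7913 → advance +1; mR−mL=24/7913 → turn +1·90°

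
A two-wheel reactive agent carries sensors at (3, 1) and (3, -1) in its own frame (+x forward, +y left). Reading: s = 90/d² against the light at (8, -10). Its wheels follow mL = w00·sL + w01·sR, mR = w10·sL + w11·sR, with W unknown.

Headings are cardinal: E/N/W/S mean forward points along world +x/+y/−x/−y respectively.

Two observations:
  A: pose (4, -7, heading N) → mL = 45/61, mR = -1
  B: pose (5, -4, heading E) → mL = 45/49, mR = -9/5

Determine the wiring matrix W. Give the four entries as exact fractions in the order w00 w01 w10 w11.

1/2 0 0 -1/2

obs A: pose=(4,-7,N) → sL=90/61, sR=2, mL=45/61, mR=-1
obs B: pose=(5,-4,E) → sL=90/49, sR=18/5, mL=45/49, mR=-9/5
sensor matrix S = [[90/61, 2], [90/49, 18/5]]; det S = 4896/2989
solve [mL_A; mL_B] = S·[w00; w01] and [mR_A; mR_B] = S·[w10; w11]:
  w00 = 1/2, w01 = 0, w10 = 0, w11 = -1/2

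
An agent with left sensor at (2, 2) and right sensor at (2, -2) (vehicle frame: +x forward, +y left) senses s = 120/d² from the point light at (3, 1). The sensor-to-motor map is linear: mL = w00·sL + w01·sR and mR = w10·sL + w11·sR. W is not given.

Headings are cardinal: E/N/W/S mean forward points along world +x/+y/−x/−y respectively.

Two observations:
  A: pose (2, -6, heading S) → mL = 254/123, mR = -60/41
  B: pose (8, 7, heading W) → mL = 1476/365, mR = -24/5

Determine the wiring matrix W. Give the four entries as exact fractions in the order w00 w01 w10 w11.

1/2 1 -1 0

obs A: pose=(2,-6,S) → sL=60/41, sR=4/3, mL=254/123, mR=-60/41
obs B: pose=(8,7,W) → sL=24/5, sR=120/73, mL=1476/365, mR=-24/5
sensor matrix S = [[60/41, 4/3], [24/5, 120/73]]; det S = -59776/14965
solve [mL_A; mL_B] = S·[w00; w01] and [mR_A; mR_B] = S·[w10; w11]:
  w00 = 1/2, w01 = 1, w10 = -1, w11 = 0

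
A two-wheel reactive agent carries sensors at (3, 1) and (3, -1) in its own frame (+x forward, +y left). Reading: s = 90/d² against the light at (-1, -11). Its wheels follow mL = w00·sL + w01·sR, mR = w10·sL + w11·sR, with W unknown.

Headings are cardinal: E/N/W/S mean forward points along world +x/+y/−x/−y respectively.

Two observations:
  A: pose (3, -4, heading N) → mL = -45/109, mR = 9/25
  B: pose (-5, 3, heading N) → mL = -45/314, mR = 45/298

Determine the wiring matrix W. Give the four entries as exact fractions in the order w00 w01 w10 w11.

-1/2 0 0 1/2

obs A: pose=(3,-4,N) → sL=90/109, sR=18/25, mL=-45/109, mR=9/25
obs B: pose=(-5,3,N) → sL=45/157, sR=45/149, mL=-45/314, mR=45/298
sensor matrix S = [[90/109, 18/25], [45/157, 45/149]]; det S = 548208/12749185
solve [mL_A; mL_B] = S·[w00; w01] and [mR_A; mR_B] = S·[w10; w11]:
  w00 = -1/2, w01 = 0, w10 = 0, w11 = 1/2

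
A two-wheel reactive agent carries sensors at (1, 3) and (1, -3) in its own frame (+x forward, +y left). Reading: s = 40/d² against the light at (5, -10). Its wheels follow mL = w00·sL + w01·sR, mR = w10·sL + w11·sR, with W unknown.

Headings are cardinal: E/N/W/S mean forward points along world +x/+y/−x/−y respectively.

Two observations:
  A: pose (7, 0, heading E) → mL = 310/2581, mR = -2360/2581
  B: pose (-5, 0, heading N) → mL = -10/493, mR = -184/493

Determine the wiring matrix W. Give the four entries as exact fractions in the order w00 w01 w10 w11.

obs A: pose=(7,0,E) → sL=20/89, sR=20/29, mL=310/2581, mR=-2360/2581
obs B: pose=(-5,0,N) → sL=4/29, sR=4/17, mL=-10/493, mR=-184/493
sensor matrix S = [[20/89, 20/29], [4/29, 4/17]]; det S = -53760/1272433
solve [mL_A; mL_B] = S·[w00; w01] and [mR_A; mR_B] = S·[w10; w11]:
  w00 = -1, w01 = 1/2, w10 = -1, w11 = -1

-1 1/2 -1 -1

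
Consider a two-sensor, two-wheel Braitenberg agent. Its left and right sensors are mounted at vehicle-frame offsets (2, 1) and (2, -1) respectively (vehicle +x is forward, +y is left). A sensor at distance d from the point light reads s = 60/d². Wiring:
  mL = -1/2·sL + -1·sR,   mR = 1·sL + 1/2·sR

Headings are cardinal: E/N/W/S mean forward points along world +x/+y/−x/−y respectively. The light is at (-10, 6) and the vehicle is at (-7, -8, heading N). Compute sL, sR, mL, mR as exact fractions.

15/37 3/8 -171/296 351/592

left sensor world pos  = (-8, -6); dL² = 148
right sensor world pos = (-6, -6); dR² = 160
sL = 60/148 = 15/37
sR = 60/160 = 3/8
mL = -1/2·sL + -1·sR = -171/296
mR = 1·sL + 1/2·sR = 351/592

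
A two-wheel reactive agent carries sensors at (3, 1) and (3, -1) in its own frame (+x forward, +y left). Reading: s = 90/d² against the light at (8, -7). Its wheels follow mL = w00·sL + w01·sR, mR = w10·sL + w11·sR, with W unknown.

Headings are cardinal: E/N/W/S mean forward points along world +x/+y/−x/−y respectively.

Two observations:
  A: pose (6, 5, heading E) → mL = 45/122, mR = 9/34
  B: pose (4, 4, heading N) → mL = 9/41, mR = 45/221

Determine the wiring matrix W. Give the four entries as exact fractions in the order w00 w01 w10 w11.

0 1/2 1/2 0

obs A: pose=(6,5,E) → sL=9/17, sR=45/61, mL=45/122, mR=9/34
obs B: pose=(4,4,N) → sL=90/221, sR=18/41, mL=9/41, mR=45/221
sensor matrix S = [[9/17, 45/61], [90/221, 18/41]]; det S = -37584/552721
solve [mL_A; mL_B] = S·[w00; w01] and [mR_A; mR_B] = S·[w10; w11]:
  w00 = 0, w01 = 1/2, w10 = 1/2, w11 = 0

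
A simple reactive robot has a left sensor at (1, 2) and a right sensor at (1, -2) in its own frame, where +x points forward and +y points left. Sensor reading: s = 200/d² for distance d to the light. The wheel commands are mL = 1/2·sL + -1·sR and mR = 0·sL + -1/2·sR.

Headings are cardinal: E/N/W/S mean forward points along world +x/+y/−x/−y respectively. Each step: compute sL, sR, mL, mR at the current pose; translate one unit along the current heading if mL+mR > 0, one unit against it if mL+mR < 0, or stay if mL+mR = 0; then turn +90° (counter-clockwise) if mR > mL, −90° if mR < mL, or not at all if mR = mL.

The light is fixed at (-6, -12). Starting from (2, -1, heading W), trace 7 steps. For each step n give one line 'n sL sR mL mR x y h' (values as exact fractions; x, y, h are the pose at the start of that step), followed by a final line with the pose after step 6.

n=0: pose=(2,-1,W); sL=20/13, sR=100/109; mL=-210/1417, mR=-50/109; mL+mR=-860/1417 → advance -1; mR−mL=-440/1417 → turn -1·90°
n=1: pose=(3,-1,N); sL=200/193, sR=40/53; mL=-2420/10229, mR=-20/53; mL+mR=-6280/10229 → advance -1; mR−mL=-1440/10229 → turn -1·90°
n=2: pose=(3,-2,E); sL=50/61, sR=50/41; mL=-2025/2501, mR=-25/41; mL+mR=-3550/2501 → advance -1; mR−mL=500/2501 → turn +1·90°
n=3: pose=(2,-2,N); sL=200/157, sR=200/221; mL=-9300/34697, mR=-100/221; mL+mR=-25000/34697 → advance -1; mR−mL=-6400/34697 → turn -1·90°
n=4: pose=(2,-3,E); sL=100/101, sR=20/13; mL=-1370/1313, mR=-10/13; mL+mR=-2380/1313 → advance -1; mR−mL=360/1313 → turn +1·90°
n=5: pose=(1,-3,N); sL=8/5, sR=200/181; mL=-276/905, mR=-100/181; mL+mR=-776/905 → advance -1; mR−mL=-224/905 → turn -1·90°
n=6: pose=(1,-4,E); sL=50/41, sR=2; mL=-57/41, mR=-1; mL+mR=-98/41 → advance -1; mR−mL=16/41 → turn +1·90°

0 20/13 100/109 -210/1417 -50/109 2 -1 W
1 200/193 40/53 -2420/10229 -20/53 3 -1 N
2 50/61 50/41 -2025/2501 -25/41 3 -2 E
3 200/157 200/221 -9300/34697 -100/221 2 -2 N
4 100/101 20/13 -1370/1313 -10/13 2 -3 E
5 8/5 200/181 -276/905 -100/181 1 -3 N
6 50/41 2 -57/41 -1 1 -4 E
final 0 -4 N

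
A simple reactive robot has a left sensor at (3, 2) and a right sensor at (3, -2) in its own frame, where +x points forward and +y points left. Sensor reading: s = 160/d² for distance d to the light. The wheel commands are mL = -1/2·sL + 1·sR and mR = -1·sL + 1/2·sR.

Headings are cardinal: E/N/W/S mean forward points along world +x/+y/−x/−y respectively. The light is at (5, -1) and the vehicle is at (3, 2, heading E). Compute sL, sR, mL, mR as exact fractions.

left sensor world pos  = (6, 4); dL² = 26
right sensor world pos = (6, 0); dR² = 2
sL = 160/26 = 80/13
sR = 160/2 = 80
mL = -1/2·sL + 1·sR = 1000/13
mR = -1·sL + 1/2·sR = 440/13

80/13 80 1000/13 440/13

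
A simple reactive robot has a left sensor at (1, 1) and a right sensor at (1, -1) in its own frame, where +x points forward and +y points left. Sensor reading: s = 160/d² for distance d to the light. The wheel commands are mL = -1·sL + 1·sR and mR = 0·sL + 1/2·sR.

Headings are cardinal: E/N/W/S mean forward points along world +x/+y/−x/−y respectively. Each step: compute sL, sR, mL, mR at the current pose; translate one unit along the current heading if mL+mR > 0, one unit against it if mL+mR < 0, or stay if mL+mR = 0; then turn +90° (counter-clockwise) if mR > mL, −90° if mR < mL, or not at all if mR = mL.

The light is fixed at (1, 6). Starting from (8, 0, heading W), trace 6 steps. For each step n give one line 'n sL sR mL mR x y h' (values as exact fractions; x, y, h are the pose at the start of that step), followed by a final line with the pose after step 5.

n=0: pose=(8,0,W); sL=32/17, sR=160/61; mL=768/1037, mR=80/61; mL+mR=2128/1037 → advance +1; mR−mL=592/1037 → turn +1·90°
n=1: pose=(7,0,S); sL=80/49, sR=80/37; mL=960/1813, mR=40/37; mL+mR=2920/1813 → advance +1; mR−mL=1000/1813 → turn +1·90°
n=2: pose=(7,-1,E); sL=32/17, sR=160/113; mL=-896/1921, mR=80/113; mL+mR=464/1921 → advance +1; mR−mL=2256/1921 → turn +1·90°
n=3: pose=(8,-1,N); sL=20/9, sR=8/5; mL=-28/45, mR=4/5; mL+mR=8/45 → advance +1; mR−mL=64/45 → turn +1·90°
n=4: pose=(8,0,W); sL=32/17, sR=160/61; mL=768/1037, mR=80/61; mL+mR=2128/1037 → advance +1; mR−mL=592/1037 → turn +1·90°
n=5: pose=(7,0,S); sL=80/49, sR=80/37; mL=960/1813, mR=40/37; mL+mR=2920/1813 → advance +1; mR−mL=1000/1813 → turn +1·90°

0 32/17 160/61 768/1037 80/61 8 0 W
1 80/49 80/37 960/1813 40/37 7 0 S
2 32/17 160/113 -896/1921 80/113 7 -1 E
3 20/9 8/5 -28/45 4/5 8 -1 N
4 32/17 160/61 768/1037 80/61 8 0 W
5 80/49 80/37 960/1813 40/37 7 0 S
final 7 -1 E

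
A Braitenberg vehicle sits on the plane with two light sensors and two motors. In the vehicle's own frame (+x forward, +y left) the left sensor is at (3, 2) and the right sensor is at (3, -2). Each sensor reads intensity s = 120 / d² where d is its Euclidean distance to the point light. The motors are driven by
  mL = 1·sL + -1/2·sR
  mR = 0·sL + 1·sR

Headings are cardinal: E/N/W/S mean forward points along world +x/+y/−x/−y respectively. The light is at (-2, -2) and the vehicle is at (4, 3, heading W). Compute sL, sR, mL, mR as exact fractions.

20/3 60/29 490/87 60/29

left sensor world pos  = (1, 1); dL² = 18
right sensor world pos = (1, 5); dR² = 58
sL = 120/18 = 20/3
sR = 120/58 = 60/29
mL = 1·sL + -1/2·sR = 490/87
mR = 0·sL + 1·sR = 60/29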